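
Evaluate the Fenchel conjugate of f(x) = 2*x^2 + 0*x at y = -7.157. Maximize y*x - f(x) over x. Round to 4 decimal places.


f*(y) = sup_x {y*x - a*x^2 - b*x} = sup_x {(y-b)*x - a*x^2}
FOC: (y - b) - 2a*x = 0 => x* = (y - b)/(2a)
x* = (-7.157 - 0)/(2*2) = -1.7893
f*(-7.157) = (y-b)^2/(4a) = (-7.157 - 0)^2/(4*2)
= 51.2226/8 = 6.4028


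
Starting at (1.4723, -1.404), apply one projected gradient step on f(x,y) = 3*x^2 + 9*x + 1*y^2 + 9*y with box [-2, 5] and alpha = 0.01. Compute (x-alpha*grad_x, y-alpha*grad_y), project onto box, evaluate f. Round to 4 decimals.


Step 1: Compute gradient at (1.4723, -1.404).
grad_x = 2*3*1.4723 + 9 = 17.8338
grad_y = 2*1*-1.404 + 9 = 6.192
Step 2: Gradient step.
x_raw = 1.4723 - 0.01*17.8338 = 1.294
y_raw = -1.404 - 0.01*6.192 = -1.4659
Step 3: Project onto [-2, 5].
x_proj = clip(1.294) = 1.294
y_proj = clip(-1.4659) = -1.4659
Step 4: Evaluate f.
f(1.294, -1.4659) = 5.6243


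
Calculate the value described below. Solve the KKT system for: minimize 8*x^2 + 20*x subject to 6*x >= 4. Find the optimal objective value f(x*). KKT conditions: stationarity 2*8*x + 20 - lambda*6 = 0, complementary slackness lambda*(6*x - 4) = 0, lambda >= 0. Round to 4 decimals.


Step 1: Try lambda = 0 (constraint inactive).
x_unc = -20/(2*8) = -1.25
Check: 6*-1.25 = -7.5 < 4 -- violated!
Step 2: Constraint must be active: 6*x = 4
x* = 4/6 = 2/3 = 0.6667 (rounded; the exact value 2/3 is used below)
lambda = (2*8*(2/3) + 20)/6 = 5.1111
Step 3: Compute optimal value.
f(x*) = 8*(2/3)^2 + 20*(2/3) = 16.8889


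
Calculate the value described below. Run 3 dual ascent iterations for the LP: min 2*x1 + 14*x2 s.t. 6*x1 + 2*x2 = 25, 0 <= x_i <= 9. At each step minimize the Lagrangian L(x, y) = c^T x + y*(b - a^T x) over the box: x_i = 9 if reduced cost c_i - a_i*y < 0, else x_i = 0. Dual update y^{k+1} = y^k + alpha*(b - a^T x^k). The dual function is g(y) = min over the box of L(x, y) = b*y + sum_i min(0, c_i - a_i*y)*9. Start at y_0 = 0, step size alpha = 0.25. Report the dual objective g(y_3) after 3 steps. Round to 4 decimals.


Dual ascent for LP: min 2*x1 + 14*x2, 6*x1 + 2*x2 = 25, 0 <= x_i <= 9
Step 1: y^k = 0.0, reduced costs: (2.0, 14.0)
  x^k = (0.0, 0.0), subgradient = b - a^T x = 25.0
  y^{k+1} = 0.0 + 0.25*25.0 = 6.25
Step 2: y^k = 6.25, reduced costs: (-35.5, 1.5)
  x^k = (9.0, 0.0), subgradient = b - a^T x = -29.0
  y^{k+1} = 6.25 + 0.25*-29.0 = -1.0
Step 3: y^k = -1.0, reduced costs: (8.0, 16.0)
  x^k = (0.0, 0.0), subgradient = b - a^T x = 25.0
  y^{k+1} = -1.0 + 0.25*25.0 = 5.25
Dual objective at y_3 = 5.25: reduced costs (-29.5, 3.5), box minimizer x = (9.0, 0.0)
g(y_3) = b*y + (c1 - a1*y)*x1 + (c2 - a2*y)*x2 = 25*5.25 + (-29.5)*9.0 + 3.5*0.0 = 131.25 - 265.5 + 0.0 = -134.25


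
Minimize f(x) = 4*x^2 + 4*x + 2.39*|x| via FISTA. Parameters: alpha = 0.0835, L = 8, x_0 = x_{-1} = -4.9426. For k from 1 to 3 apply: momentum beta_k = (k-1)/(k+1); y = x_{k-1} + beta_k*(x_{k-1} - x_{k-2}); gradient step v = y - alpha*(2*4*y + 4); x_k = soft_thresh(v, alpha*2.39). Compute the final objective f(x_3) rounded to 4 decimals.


FISTA on f(x) = 4*x^2 + 4*x + 2.39*|x|
L = 8, alpha = 0.0835
Iteration 1: beta = 0.0, y = -4.9426 + 0.0*(-4.9426 + 4.9426) = -4.9426
  grad(y) = -35.5408, v = y - alpha*grad = -1.9749
  prox(v) = soft_thresh(-1.9749, 0.1996) = -1.7754
Iteration 2: beta = 0.3333, y = -1.7754 + 0.3333*(-1.7754 + 4.9426) = -0.7196
  grad(y) = -1.7571, v = y - alpha*grad = -0.5729
  prox(v) = soft_thresh(-0.5729, 0.1996) = -0.3734
Iteration 3: beta = 0.5, y = -0.3734 + 0.5*(-0.3734 + 1.7754) = 0.3277
  grad(y) = 6.6213, v = y - alpha*grad = -0.2252
  prox(v) = soft_thresh(-0.2252, 0.1996) = -0.0257
f(x_3) = 4*(-0.0257)^2 + 4*(-0.0257) + 2.39*|-0.0257| = -0.0387


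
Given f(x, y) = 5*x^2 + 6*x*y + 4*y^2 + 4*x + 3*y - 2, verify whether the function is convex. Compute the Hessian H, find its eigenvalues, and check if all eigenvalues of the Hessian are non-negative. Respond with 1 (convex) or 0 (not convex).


The Hessian of f(x,y) = 5*x^2 + 6*x*y + 4*y^2 + 4*x + 3*y - 2 is:
H = [[10, 6], [6, 8]]
Trace = 10 + 8 = 18
Determinant = 10*8 - (6)^2 = 44
Discriminant = (18)^2 - 4*44 = 148.0
Eigenvalues: lambda_1 = 2.9172, lambda_2 = 15.0828
The function is convex.

1


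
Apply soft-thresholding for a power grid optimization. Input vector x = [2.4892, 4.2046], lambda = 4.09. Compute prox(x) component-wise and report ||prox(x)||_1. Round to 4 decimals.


Soft-thresholding with lambda = 4.09:
prox(2.4892) = sign(2.4892)*max(|2.4892| - 4.09, 0) = 0.0
prox(4.2046) = sign(4.2046)*max(|4.2046| - 4.09, 0) = 0.1146
prox(x) = [0.0, 0.1146]
||prox(x)||_1 = 0.0 + 0.1146 = 0.1146


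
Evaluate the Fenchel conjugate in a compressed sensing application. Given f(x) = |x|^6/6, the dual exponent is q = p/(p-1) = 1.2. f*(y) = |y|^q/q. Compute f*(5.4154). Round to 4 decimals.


The conjugate exponent q satisfies 1/p + 1/q = 1.
p = 6, so q = 6/(6 - 1) = 1.2
|y|^q = 5.4154^1.2 = 7.592
f*(5.4154) = 7.592 / 1.2 = 6.3267


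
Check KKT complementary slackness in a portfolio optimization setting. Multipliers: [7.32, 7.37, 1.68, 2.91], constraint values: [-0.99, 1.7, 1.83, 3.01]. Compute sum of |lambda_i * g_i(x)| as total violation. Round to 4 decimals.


KKT complementary slackness check:
lambda_1 * g_1 = 7.32 * -0.99 = -7.2468
lambda_2 * g_2 = 7.37 * 1.7 = 12.529
lambda_3 * g_3 = 1.68 * 1.83 = 3.0744
lambda_4 * g_4 = 2.91 * 3.01 = 8.7591
Total violation = 7.2468 + 12.529 + 3.0744 + 8.7591 = 31.6093


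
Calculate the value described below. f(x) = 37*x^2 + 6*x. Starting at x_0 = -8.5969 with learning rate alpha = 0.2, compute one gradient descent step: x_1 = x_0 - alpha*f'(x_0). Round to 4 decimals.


We compute the gradient at x_0 and apply the update.
f'(x) = 74*x + 6
f'(-8.5969) = 74*-8.5969 + 6 = -630.1706
x_1 = -8.5969 - 0.2*-630.1706 = 117.4372


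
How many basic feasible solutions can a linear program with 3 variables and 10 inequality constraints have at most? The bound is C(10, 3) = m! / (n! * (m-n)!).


Each vertex corresponds to some choice of n active constraints out of m, so the number of vertices is at most C(m, n) = m! / (n!(m-n)!).
m = 10, n = 3
Numerator: 10 * 9 * 8
Denominator: 3! = 6
C(10, 3) = 120


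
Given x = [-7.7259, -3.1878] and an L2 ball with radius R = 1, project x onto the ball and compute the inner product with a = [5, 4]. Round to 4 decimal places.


Step 1: Compute ||x|| (intermediates to 6 decimals).
||x|| = sqrt((-7.7259)^2 + (-3.1878)^2) = 8.357727
Step 2: Project.
Since ||x|| > R, scale = R/||x|| = 1/8.357727 = 0.11965, proj(x) = scale * x
proj(x) = [-0.924404, -0.38142]
Step 3: Dot product.
a^T * proj(x) = 5*(-0.924404) + 4*(-0.38142) = -6.1477


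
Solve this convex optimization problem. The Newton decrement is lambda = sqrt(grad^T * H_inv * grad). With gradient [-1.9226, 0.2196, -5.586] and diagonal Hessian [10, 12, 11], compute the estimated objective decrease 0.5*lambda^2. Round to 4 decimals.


Step 1: H is diagonal, so H^(-1) * g = [-0.1923, 0.0183, -0.5078].
Step 2: g^T H^(-1) g = sum_i g_i^2 / H_ii
  = (-1.9226)^2/10 + (0.2196)^2/12 + (-5.586)^2/11
  = 0.3696 + 0.004 + 2.8367 = 3.2103
Step 3: Objective decrease = 0.5 * g^T H^(-1) g = 1.6052


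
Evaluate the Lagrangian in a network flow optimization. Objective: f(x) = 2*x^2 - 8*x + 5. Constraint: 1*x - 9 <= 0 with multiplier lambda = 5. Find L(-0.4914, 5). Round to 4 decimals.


Step 1: Evaluate f(x).
f(-0.4914) = 2*(-0.4914)^2 - 8*(-0.4914) + 5 = 9.4141
Step 2: Evaluate g(x).
g(-0.4914) = 1*-0.4914 - 9 = -9.4914
Step 3: Compute Lagrangian.
L = 9.4141 + 5*-9.4914 = -38.0429


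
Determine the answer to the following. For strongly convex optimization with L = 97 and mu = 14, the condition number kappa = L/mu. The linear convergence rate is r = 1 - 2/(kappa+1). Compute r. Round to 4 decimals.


Step 1: Compute the condition number.
kappa = L/mu = 97/14 = 6.9286
Step 2: Compute the convergence rate.
r = 1 - 2/(kappa + 1) = 1 - 2*mu/(L + mu) = (L - mu)/(L + mu) = 83/111 = 0.7477


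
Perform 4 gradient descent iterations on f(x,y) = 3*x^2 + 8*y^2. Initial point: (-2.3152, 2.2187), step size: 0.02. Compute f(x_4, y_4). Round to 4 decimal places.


Gradient descent on f(x,y) = 3*x^2 + 8*y^2.
Starting point: (-2.3152, 2.2187), alpha = 0.02
Step 1: grad_x = 2*3*-2.3152 = -13.8912, grad_y = 2*8*2.2187 = 35.4992
  x_1 = -2.3152 - 0.02*-13.8912 = -2.0374
  y_1 = 2.2187 - 0.02*35.4992 = 1.5087
Step 2: grad_x = 2*3*-2.0374 = -12.2243, grad_y = 2*8*1.5087 = 24.1395
  x_2 = -2.0374 - 0.02*-12.2243 = -1.7929
  y_2 = 1.5087 - 0.02*24.1395 = 1.0259
Step 3: grad_x = 2*3*-1.7929 = -10.7573, grad_y = 2*8*1.0259 = 16.4148
  x_3 = -1.7929 - 0.02*-10.7573 = -1.5777
  y_3 = 1.0259 - 0.02*16.4148 = 0.6976
Step 4: grad_x = 2*3*-1.5777 = -9.4665, grad_y = 2*8*0.6976 = 11.1621
  x_4 = -1.5777 - 0.02*-9.4665 = -1.3884
  y_4 = 0.6976 - 0.02*11.1621 = 0.4744
f(-1.3884, 0.4744) = 3*(-1.3884)^2 + 8*0.4744^2 = 7.5834


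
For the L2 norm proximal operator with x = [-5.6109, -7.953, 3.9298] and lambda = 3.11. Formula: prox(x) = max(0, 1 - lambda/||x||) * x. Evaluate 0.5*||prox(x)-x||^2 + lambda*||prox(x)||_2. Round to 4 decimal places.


Step 1: Compute ||x||.
||x|| = 10.4965
Step 2: Compute scaling factor.
scale = max(0, 1 - 3.11/10.4965) = 0.7037
Step 3: prox(x) = [-3.9484, -5.5966, 2.7654]
||prox(x)|| = 7.3865
Step 4: Proximal objective.
0.5*||prox-x||^2 = 4.8361
lambda*||prox|| = 22.972
Total = 27.8079


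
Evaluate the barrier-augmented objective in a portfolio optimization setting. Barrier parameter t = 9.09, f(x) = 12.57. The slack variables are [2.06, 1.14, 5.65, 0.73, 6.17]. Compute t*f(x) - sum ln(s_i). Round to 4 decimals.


Step 1: Compute log-barrier.
ln values: [0.7227, 0.131, 1.7317, -0.3147, 1.8197]
phi = -(0.7227 + 0.131 + 1.7317 - 0.3147 + 1.8197) = -4.0904
Step 2: Compute augmented objective.
t*f(x) = 9.09*12.57 = 114.2613
Total = 114.2613 - 4.0904 = 110.1709


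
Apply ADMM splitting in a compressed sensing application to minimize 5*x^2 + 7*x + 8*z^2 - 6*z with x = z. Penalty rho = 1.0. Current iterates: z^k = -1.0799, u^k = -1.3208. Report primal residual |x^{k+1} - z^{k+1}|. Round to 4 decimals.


ADMM iteration with rho = 1.0, z^k = -1.0799, u^k = -1.3208
Step 1: x-update.
Minimize 5*x^2 + 7*x + (1.0/2)*(x + 1.0799 - 1.3208)^2
FOC: (2*5 + 1.0)*x = -7 + 1.0*(-1.0799 + 1.3208)
x^{k+1} = -0.6145
Step 2: z-update.
Minimize 8*z^2 - 6*z + (1.0/2)*(-0.6145 - z - 1.3208)^2
FOC: (2*8 + 1.0)*z = 6 + 1.0*(-0.6145 - 1.3208)
z^{k+1} = 0.2391
Step 3: u-update.
u^{k+1} = -1.3208 - 0.6145 - 0.2391 = -2.1744
Step 4: Primal residual = |-0.6145 - 0.2391| = 0.8536


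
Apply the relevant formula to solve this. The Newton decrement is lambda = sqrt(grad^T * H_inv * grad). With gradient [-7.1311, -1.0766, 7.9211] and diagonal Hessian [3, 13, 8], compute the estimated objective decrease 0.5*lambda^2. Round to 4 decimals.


Step 1: H is diagonal, so H^(-1) * g = [-2.377, -0.0828, 0.9901].
Step 2: g^T H^(-1) g = sum_i g_i^2 / H_ii
  = (-7.1311)^2/3 + (-1.0766)^2/13 + (7.9211)^2/8
  = 16.9509 + 0.0892 + 7.843 = 24.883
Step 3: Objective decrease = 0.5 * g^T H^(-1) g = 12.4415


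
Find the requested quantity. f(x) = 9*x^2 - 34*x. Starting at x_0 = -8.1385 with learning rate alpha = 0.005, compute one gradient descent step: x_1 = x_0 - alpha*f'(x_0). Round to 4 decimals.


We compute the gradient at x_0 and apply the update.
f'(x) = 18*x - 34
f'(-8.1385) = 18*-8.1385 - 34 = -180.493
x_1 = -8.1385 - 0.005*-180.493 = -7.236


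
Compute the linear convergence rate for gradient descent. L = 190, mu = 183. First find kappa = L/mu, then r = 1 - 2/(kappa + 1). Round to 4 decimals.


Step 1: Compute the condition number.
kappa = L/mu = 190/183 = 1.0383
Step 2: Compute the convergence rate.
r = 1 - 2/(kappa + 1) = 1 - 2*mu/(L + mu) = (L - mu)/(L + mu) = 7/373 = 0.0188


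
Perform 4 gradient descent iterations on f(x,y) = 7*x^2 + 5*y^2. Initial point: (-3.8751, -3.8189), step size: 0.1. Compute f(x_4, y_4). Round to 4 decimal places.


Gradient descent on f(x,y) = 7*x^2 + 5*y^2.
Starting point: (-3.8751, -3.8189), alpha = 0.1
Step 1: grad_x = 2*7*-3.8751 = -54.2514, grad_y = 2*5*-3.8189 = -38.189
  x_1 = -3.8751 - 0.1*-54.2514 = 1.55
  y_1 = -3.8189 - 0.1*-38.189 = 0.0
Step 2: grad_x = 2*7*1.55 = 21.7006, grad_y = 2*5*0.0 = 0.0
  x_2 = 1.55 - 0.1*21.7006 = -0.62
  y_2 = 0.0 - 0.1*0.0 = 0.0
Step 3: grad_x = 2*7*-0.62 = -8.6802, grad_y = 2*5*0.0 = 0.0
  x_3 = -0.62 - 0.1*-8.6802 = 0.248
  y_3 = 0.0 - 0.1*0.0 = 0.0
Step 4: grad_x = 2*7*0.248 = 3.4721, grad_y = 2*5*0.0 = 0.0
  x_4 = 0.248 - 0.1*3.4721 = -0.0992
  y_4 = 0.0 - 0.1*0.0 = 0.0
f(-0.0992, 0.0) = 7*(-0.0992)^2 + 5*0.0^2 = 0.0689


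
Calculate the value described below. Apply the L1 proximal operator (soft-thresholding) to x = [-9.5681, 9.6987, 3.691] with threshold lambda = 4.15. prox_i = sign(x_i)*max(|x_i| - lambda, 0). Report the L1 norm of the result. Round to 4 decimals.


Soft-thresholding with lambda = 4.15:
prox(-9.5681) = sign(-9.5681)*max(|-9.5681| - 4.15, 0) = -5.4181
prox(9.6987) = sign(9.6987)*max(|9.6987| - 4.15, 0) = 5.5487
prox(3.691) = sign(3.691)*max(|3.691| - 4.15, 0) = 0.0
prox(x) = [-5.4181, 5.5487, 0.0]
||prox(x)||_1 = 5.4181 + 5.5487 + 0.0 = 10.9668


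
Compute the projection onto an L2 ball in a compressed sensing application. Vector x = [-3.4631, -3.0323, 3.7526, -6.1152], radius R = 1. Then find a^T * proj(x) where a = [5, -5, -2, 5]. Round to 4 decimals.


Step 1: Compute ||x|| (intermediates to 6 decimals).
||x|| = sqrt((-3.4631)^2 + (-3.0323)^2 + 3.7526^2 + (-6.1152)^2) = 8.524411
Step 2: Project.
Since ||x|| > R, scale = R/||x|| = 1/8.524411 = 0.11731, proj(x) = scale * x
proj(x) = [-0.406256, -0.355719, 0.440218, -0.717374]
Step 3: Dot product.
a^T * proj(x) = 5*(-0.406256) - 5*(-0.355719) - 2*0.440218 + 5*(-0.717374) = -4.72


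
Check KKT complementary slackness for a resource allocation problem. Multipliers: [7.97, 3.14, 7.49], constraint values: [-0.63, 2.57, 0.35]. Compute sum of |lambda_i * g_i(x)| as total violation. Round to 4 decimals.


KKT complementary slackness check:
lambda_1 * g_1 = 7.97 * -0.63 = -5.0211
lambda_2 * g_2 = 3.14 * 2.57 = 8.0698
lambda_3 * g_3 = 7.49 * 0.35 = 2.6215
Total violation = 5.0211 + 8.0698 + 2.6215 = 15.7124


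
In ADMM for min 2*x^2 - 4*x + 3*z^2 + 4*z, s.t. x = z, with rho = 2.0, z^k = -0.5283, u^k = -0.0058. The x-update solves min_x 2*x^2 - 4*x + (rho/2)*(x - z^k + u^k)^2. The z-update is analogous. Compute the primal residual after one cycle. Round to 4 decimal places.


ADMM iteration with rho = 2.0, z^k = -0.5283, u^k = -0.0058
Step 1: x-update.
Minimize 2*x^2 - 4*x + (2.0/2)*(x + 0.5283 - 0.0058)^2
FOC: (2*2 + 2.0)*x = 4 + 2.0*(-0.5283 + 0.0058)
x^{k+1} = 0.4925
Step 2: z-update.
Minimize 3*z^2 + 4*z + (2.0/2)*(0.4925 - z - 0.0058)^2
FOC: (2*3 + 2.0)*z = -4 + 2.0*(0.4925 - 0.0058)
z^{k+1} = -0.3783
Step 3: u-update.
u^{k+1} = -0.0058 + 0.4925 + 0.3783 = 0.865
Step 4: Primal residual = |0.4925 + 0.3783| = 0.8708


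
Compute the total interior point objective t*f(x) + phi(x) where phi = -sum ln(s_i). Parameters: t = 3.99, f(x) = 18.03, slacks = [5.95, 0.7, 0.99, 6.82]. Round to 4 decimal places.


Step 1: Compute log-barrier.
ln values: [1.7834, -0.3567, -0.0101, 1.9199]
phi = -(1.7834 - 0.3567 - 0.0101 + 1.9199) = -3.3365
Step 2: Compute augmented objective.
t*f(x) = 3.99*18.03 = 71.9397
Total = 71.9397 - 3.3365 = 68.6032


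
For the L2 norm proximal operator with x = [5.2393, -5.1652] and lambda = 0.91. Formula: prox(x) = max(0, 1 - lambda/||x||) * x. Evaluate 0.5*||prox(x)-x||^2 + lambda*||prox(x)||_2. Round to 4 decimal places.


Step 1: Compute ||x||.
||x|| = 7.3573
Step 2: Compute scaling factor.
scale = max(0, 1 - 0.91/7.3573) = 0.8763
Step 3: prox(x) = [4.5913, -4.5263]
||prox(x)|| = 6.4473
Step 4: Proximal objective.
0.5*||prox-x||^2 = 0.4141
lambda*||prox|| = 5.867
Total = 6.2811


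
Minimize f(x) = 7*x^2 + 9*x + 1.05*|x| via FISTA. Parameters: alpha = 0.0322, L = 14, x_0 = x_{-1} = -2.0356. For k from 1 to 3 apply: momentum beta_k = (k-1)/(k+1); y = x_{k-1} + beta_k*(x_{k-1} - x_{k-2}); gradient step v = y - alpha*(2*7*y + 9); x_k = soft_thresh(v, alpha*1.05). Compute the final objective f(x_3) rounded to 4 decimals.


FISTA on f(x) = 7*x^2 + 9*x + 1.05*|x|
L = 14, alpha = 0.0322
Iteration 1: beta = 0.0, y = -2.0356 + 0.0*(-2.0356 + 2.0356) = -2.0356
  grad(y) = -19.4984, v = y - alpha*grad = -1.4078
  prox(v) = soft_thresh(-1.4078, 0.0338) = -1.3739
Iteration 2: beta = 0.3333, y = -1.3739 + 0.3333*(-1.3739 + 2.0356) = -1.1534
  grad(y) = -7.1474, v = y - alpha*grad = -0.9232
  prox(v) = soft_thresh(-0.9232, 0.0338) = -0.8894
Iteration 3: beta = 0.5, y = -0.8894 + 0.5*(-0.8894 + 1.3739) = -0.6472
  grad(y) = -0.0605, v = y - alpha*grad = -0.6452
  prox(v) = soft_thresh(-0.6452, 0.0338) = -0.6114
f(x_3) = 7*(-0.6114)^2 + 9*(-0.6114) + 1.05*|-0.6114| = -2.2439


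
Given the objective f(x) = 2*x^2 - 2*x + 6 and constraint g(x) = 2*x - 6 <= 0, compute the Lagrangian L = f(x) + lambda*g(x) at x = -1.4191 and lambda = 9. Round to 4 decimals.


Step 1: Evaluate f(x).
f(-1.4191) = 2*(-1.4191)^2 - 2*(-1.4191) + 6 = 12.8659
Step 2: Evaluate g(x).
g(-1.4191) = 2*-1.4191 - 6 = -8.8382
Step 3: Compute Lagrangian.
L = 12.8659 + 9*-8.8382 = -66.6779


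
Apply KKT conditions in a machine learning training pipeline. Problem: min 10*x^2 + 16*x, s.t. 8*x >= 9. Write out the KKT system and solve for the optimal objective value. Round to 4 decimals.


Step 1: Try lambda = 0 (constraint inactive).
x_unc = -16/(2*10) = -0.8
Check: 8*-0.8 = -6.4 < 9 -- violated!
Step 2: Constraint must be active: 8*x = 9
x* = 9/8 = 1.125
lambda = (2*10*1.125 + 16)/8 = 4.8125
Step 3: Compute optimal value.
f(x*) = 10*1.125^2 + 16*1.125 = 30.6563


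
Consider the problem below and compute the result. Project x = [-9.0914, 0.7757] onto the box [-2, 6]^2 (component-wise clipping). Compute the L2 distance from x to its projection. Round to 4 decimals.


Project each component onto [-2, 6].
clip(-9.0914) = -2.0, clip(0.7757) = 0.7757
Projection = [-2.0, 0.7757]
Squared diffs: [50.288, 0.0]
Distance = sqrt(50.288) = 7.0914


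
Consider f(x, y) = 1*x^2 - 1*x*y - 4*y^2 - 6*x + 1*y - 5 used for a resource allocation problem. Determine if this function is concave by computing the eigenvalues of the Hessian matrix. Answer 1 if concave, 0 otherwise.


The Hessian of f(x,y) = 1*x^2 - 1*x*y - 4*y^2 - 6*x + 1*y - 5 is:
H = [[2, -1], [-1, -8]]
Trace = 2 - 8 = -6
Determinant = 2*-8 - (-1)^2 = -17
Discriminant = (-6)^2 - 4*-17 = 104.0
Eigenvalues: lambda_1 = -8.099, lambda_2 = 2.099
The function is not concave.

0


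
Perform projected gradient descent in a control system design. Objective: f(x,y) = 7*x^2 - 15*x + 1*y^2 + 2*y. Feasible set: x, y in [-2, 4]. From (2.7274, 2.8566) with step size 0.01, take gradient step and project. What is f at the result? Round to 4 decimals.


Step 1: Compute gradient at (2.7274, 2.8566).
grad_x = 2*7*2.7274 - 15 = 23.1836
grad_y = 2*1*2.8566 + 2 = 7.7132
Step 2: Gradient step.
x_raw = 2.7274 - 0.01*23.1836 = 2.4956
y_raw = 2.8566 - 0.01*7.7132 = 2.7795
Step 3: Project onto [-2, 4].
x_proj = clip(2.4956) = 2.4956
y_proj = clip(2.7795) = 2.7795
Step 4: Evaluate f.
f(2.4956, 2.7795) = 19.4458


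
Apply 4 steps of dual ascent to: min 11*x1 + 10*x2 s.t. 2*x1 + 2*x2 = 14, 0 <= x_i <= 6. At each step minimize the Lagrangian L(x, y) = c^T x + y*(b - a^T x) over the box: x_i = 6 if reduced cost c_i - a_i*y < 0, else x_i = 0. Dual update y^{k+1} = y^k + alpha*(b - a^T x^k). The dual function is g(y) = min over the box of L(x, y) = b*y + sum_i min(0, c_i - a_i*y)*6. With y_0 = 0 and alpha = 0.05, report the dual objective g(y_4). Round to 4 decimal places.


Dual ascent for LP: min 11*x1 + 10*x2, 2*x1 + 2*x2 = 14, 0 <= x_i <= 6
Step 1: y^k = 0.0, reduced costs: (11.0, 10.0)
  x^k = (0.0, 0.0), subgradient = b - a^T x = 14.0
  y^{k+1} = 0.0 + 0.05*14.0 = 0.7
Step 2: y^k = 0.7, reduced costs: (9.6, 8.6)
  x^k = (0.0, 0.0), subgradient = b - a^T x = 14.0
  y^{k+1} = 0.7 + 0.05*14.0 = 1.4
Step 3: y^k = 1.4, reduced costs: (8.2, 7.2)
  x^k = (0.0, 0.0), subgradient = b - a^T x = 14.0
  y^{k+1} = 1.4 + 0.05*14.0 = 2.1
Step 4: y^k = 2.1, reduced costs: (6.8, 5.8)
  x^k = (0.0, 0.0), subgradient = b - a^T x = 14.0
  y^{k+1} = 2.1 + 0.05*14.0 = 2.8
Dual objective at y_4 = 2.8: reduced costs (5.4, 4.4), box minimizer x = (0.0, 0.0)
g(y_4) = b*y + (c1 - a1*y)*x1 + (c2 - a2*y)*x2 = 14*2.8 + 5.4*0.0 + 4.4*0.0 = 39.2 + 0.0 + 0.0 = 39.2


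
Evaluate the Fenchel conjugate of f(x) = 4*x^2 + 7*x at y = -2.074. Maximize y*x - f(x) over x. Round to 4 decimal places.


f*(y) = sup_x {y*x - a*x^2 - b*x} = sup_x {(y-b)*x - a*x^2}
FOC: (y - b) - 2a*x = 0 => x* = (y - b)/(2a)
x* = (-2.074 - 7)/(2*4) = -1.1343
f*(-2.074) = (y-b)^2/(4a) = (-2.074 - 7)^2/(4*4)
= 82.3375/16 = 5.1461


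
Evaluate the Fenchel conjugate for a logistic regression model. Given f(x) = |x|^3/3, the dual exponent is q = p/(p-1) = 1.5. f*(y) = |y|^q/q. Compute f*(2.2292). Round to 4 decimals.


The conjugate exponent q satisfies 1/p + 1/q = 1.
p = 3, so q = 3/(3 - 1) = 1.5
|y|^q = 2.2292^1.5 = 3.3283
f*(2.2292) = 3.3283 / 1.5 = 2.2189


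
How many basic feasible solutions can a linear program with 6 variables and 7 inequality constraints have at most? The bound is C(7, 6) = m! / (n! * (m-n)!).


Each vertex corresponds to some choice of n active constraints out of m, so the number of vertices is at most C(m, n) = m! / (n!(m-n)!).
m = 7, n = 6
Numerator: 7 * 6 * 5 * 4 * 3 * 2
Denominator: 6! = 720
C(7, 6) = 7


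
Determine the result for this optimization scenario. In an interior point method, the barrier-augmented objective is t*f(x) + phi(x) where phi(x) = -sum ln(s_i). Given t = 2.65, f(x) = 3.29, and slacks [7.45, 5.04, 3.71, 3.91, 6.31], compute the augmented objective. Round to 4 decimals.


Step 1: Compute log-barrier.
ln values: [2.0082, 1.6174, 1.311, 1.3635, 1.8421]
phi = -(2.0082 + 1.6174 + 1.311 + 1.3635 + 1.8421) = -8.1423
Step 2: Compute augmented objective.
t*f(x) = 2.65*3.29 = 8.7185
Total = 8.7185 - 8.1423 = 0.5762


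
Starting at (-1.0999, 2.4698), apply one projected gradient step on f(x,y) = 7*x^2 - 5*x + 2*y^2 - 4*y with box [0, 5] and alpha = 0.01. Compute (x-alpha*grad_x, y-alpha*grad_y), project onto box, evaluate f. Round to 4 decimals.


Step 1: Compute gradient at (-1.0999, 2.4698).
grad_x = 2*7*-1.0999 - 5 = -20.3986
grad_y = 2*2*2.4698 - 4 = 5.8792
Step 2: Gradient step.
x_raw = -1.0999 - 0.01*-20.3986 = -0.8959
y_raw = 2.4698 - 0.01*5.8792 = 2.411
Step 3: Project onto [0, 5].
x_proj = clip(-0.8959) = 0.0
y_proj = clip(2.411) = 2.411
Step 4: Evaluate f.
f(0.0, 2.411) = 1.9819


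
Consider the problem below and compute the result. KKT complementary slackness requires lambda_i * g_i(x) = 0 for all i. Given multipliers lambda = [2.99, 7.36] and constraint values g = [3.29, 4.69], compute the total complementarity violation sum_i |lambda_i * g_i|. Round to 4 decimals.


KKT complementary slackness check:
lambda_1 * g_1 = 2.99 * 3.29 = 9.8371
lambda_2 * g_2 = 7.36 * 4.69 = 34.5184
Total violation = 9.8371 + 34.5184 = 44.3555


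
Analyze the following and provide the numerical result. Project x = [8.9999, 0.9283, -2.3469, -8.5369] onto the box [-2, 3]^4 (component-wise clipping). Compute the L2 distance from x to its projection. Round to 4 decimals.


Project each component onto [-2, 3].
clip(8.9999) = 3.0, clip(0.9283) = 0.9283, clip(-2.3469) = -2.0, clip(-8.5369) = -2.0
Projection = [3.0, 0.9283, -2.0, -2.0]
Squared diffs: [35.9988, 0.0, 0.1203, 42.7311]
Distance = sqrt(78.8502) = 8.8798


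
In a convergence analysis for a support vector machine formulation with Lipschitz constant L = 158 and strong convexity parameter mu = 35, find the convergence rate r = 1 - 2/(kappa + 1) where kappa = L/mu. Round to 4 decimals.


Step 1: Compute the condition number.
kappa = L/mu = 158/35 = 4.5143
Step 2: Compute the convergence rate.
r = 1 - 2/(kappa + 1) = 1 - 2*mu/(L + mu) = (L - mu)/(L + mu) = 123/193 = 0.6373


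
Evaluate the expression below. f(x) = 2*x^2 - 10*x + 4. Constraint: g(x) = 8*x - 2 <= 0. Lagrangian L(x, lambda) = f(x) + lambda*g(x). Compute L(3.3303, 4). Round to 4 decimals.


Step 1: Evaluate f(x).
f(3.3303) = 2*3.3303^2 - 10*3.3303 + 4 = -7.1212
Step 2: Evaluate g(x).
g(3.3303) = 8*3.3303 - 2 = 24.6424
Step 3: Compute Lagrangian.
L = -7.1212 + 4*24.6424 = 91.4484


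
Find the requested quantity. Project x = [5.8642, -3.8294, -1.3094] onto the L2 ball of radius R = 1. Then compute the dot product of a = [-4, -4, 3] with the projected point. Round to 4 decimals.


Step 1: Compute ||x|| (intermediates to 6 decimals).
||x|| = sqrt(5.8642^2 + (-3.8294)^2 + (-1.3094)^2) = 7.125144
Step 2: Project.
Since ||x|| > R, scale = R/||x|| = 1/7.125144 = 0.140348, proj(x) = scale * x
proj(x) = [0.823029, -0.537449, -0.183772]
Step 3: Dot product.
a^T * proj(x) = -4*0.823029 - 4*(-0.537449) + 3*(-0.183772) = -1.6936


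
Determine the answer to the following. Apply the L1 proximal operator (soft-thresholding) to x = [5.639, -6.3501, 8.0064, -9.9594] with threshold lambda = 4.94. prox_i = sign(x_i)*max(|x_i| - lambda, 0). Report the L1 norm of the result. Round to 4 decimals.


Soft-thresholding with lambda = 4.94:
prox(5.639) = sign(5.639)*max(|5.639| - 4.94, 0) = 0.699
prox(-6.3501) = sign(-6.3501)*max(|-6.3501| - 4.94, 0) = -1.4101
prox(8.0064) = sign(8.0064)*max(|8.0064| - 4.94, 0) = 3.0664
prox(-9.9594) = sign(-9.9594)*max(|-9.9594| - 4.94, 0) = -5.0194
prox(x) = [0.699, -1.4101, 3.0664, -5.0194]
||prox(x)||_1 = 0.699 + 1.4101 + 3.0664 + 5.0194 = 10.1949


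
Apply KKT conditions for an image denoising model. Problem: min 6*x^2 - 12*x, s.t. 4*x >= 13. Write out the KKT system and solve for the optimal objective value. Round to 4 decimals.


Step 1: Try lambda = 0 (constraint inactive).
x_unc = 12/(2*6) = 1.0
Check: 4*1.0 = 4.0 < 13 -- violated!
Step 2: Constraint must be active: 4*x = 13
x* = 13/4 = 3.25
lambda = (2*6*3.25 - 12)/4 = 6.75
Step 3: Compute optimal value.
f(x*) = 6*3.25^2 - 12*3.25 = 24.375


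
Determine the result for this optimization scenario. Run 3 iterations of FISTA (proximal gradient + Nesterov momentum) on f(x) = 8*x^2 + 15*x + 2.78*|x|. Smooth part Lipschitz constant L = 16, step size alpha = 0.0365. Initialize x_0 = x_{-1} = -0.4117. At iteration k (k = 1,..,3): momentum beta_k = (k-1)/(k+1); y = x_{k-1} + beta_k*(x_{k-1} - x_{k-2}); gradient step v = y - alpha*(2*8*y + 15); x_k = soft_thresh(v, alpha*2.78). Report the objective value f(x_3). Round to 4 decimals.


FISTA on f(x) = 8*x^2 + 15*x + 2.78*|x|
L = 16, alpha = 0.0365
Iteration 1: beta = 0.0, y = -0.4117 + 0.0*(-0.4117 + 0.4117) = -0.4117
  grad(y) = 8.4128, v = y - alpha*grad = -0.7188
  prox(v) = soft_thresh(-0.7188, 0.1015) = -0.6173
Iteration 2: beta = 0.3333, y = -0.6173 + 0.3333*(-0.6173 + 0.4117) = -0.6858
  grad(y) = 4.0267, v = y - alpha*grad = -0.8328
  prox(v) = soft_thresh(-0.8328, 0.1015) = -0.7313
Iteration 3: beta = 0.5, y = -0.7313 + 0.5*(-0.7313 + 0.6173) = -0.7884
  grad(y) = 2.3863, v = y - alpha*grad = -0.8755
  prox(v) = soft_thresh(-0.8755, 0.1015) = -0.774
f(x_3) = 8*(-0.774)^2 + 15*(-0.774) + 2.78*|-0.774| = -4.6657


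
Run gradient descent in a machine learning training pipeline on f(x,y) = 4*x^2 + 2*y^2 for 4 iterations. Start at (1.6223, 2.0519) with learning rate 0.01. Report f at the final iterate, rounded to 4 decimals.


Gradient descent on f(x,y) = 4*x^2 + 2*y^2.
Starting point: (1.6223, 2.0519), alpha = 0.01
Step 1: grad_x = 2*4*1.6223 = 12.9784, grad_y = 2*2*2.0519 = 8.2076
  x_1 = 1.6223 - 0.01*12.9784 = 1.4925
  y_1 = 2.0519 - 0.01*8.2076 = 1.9698
Step 2: grad_x = 2*4*1.4925 = 11.9401, grad_y = 2*2*1.9698 = 7.8793
  x_2 = 1.4925 - 0.01*11.9401 = 1.3731
  y_2 = 1.9698 - 0.01*7.8793 = 1.891
Step 3: grad_x = 2*4*1.3731 = 10.9849, grad_y = 2*2*1.891 = 7.5641
  x_3 = 1.3731 - 0.01*10.9849 = 1.2633
  y_3 = 1.891 - 0.01*7.5641 = 1.8154
Step 4: grad_x = 2*4*1.2633 = 10.1061, grad_y = 2*2*1.8154 = 7.2616
  x_4 = 1.2633 - 0.01*10.1061 = 1.1622
  y_4 = 1.8154 - 0.01*7.2616 = 1.7428
f(1.1622, 1.7428) = 4*1.1622^2 + 2*1.7428^2 = 11.4774


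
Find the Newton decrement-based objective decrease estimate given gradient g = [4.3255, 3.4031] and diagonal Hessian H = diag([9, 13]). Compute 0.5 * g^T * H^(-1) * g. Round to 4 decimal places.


Step 1: H is diagonal, so H^(-1) * g = [0.4806, 0.2618].
Step 2: g^T H^(-1) g = sum_i g_i^2 / H_ii
  = (4.3255)^2/9 + (3.4031)^2/13
  = 2.0789 + 0.8909 = 2.9697
Step 3: Objective decrease = 0.5 * g^T H^(-1) g = 1.4849


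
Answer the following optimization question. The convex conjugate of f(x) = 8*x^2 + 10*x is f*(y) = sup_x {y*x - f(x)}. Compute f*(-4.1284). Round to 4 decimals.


f*(y) = sup_x {y*x - a*x^2 - b*x} = sup_x {(y-b)*x - a*x^2}
FOC: (y - b) - 2a*x = 0 => x* = (y - b)/(2a)
x* = (-4.1284 - 10)/(2*8) = -0.883
f*(-4.1284) = (y-b)^2/(4a) = (-4.1284 - 10)^2/(4*8)
= 199.6117/32 = 6.2379


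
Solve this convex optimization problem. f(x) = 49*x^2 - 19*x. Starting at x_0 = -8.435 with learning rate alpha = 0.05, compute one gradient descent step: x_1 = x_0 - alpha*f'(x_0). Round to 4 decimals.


We compute the gradient at x_0 and apply the update.
f'(x) = 98*x - 19
f'(-8.435) = 98*-8.435 - 19 = -845.63
x_1 = -8.435 - 0.05*-845.63 = 33.8465


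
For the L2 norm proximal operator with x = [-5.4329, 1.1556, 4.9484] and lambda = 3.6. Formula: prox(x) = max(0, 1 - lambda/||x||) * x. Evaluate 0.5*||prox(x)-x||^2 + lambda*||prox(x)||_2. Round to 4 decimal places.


Step 1: Compute ||x||.
||x|| = 7.439
Step 2: Compute scaling factor.
scale = max(0, 1 - 3.6/7.439) = 0.5161
Step 3: prox(x) = [-2.8037, 0.5964, 2.5537]
||prox(x)|| = 3.839
Step 4: Proximal objective.
0.5*||prox-x||^2 = 6.48
lambda*||prox|| = 13.8204
Total = 20.3003


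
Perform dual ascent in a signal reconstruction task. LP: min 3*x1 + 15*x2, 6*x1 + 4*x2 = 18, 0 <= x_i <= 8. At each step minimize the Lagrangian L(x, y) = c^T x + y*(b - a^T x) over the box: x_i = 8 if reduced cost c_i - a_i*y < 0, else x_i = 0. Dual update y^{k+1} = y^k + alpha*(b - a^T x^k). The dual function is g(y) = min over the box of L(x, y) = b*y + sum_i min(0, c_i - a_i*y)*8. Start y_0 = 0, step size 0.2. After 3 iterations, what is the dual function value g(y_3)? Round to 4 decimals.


Dual ascent for LP: min 3*x1 + 15*x2, 6*x1 + 4*x2 = 18, 0 <= x_i <= 8
Step 1: y^k = 0.0, reduced costs: (3.0, 15.0)
  x^k = (0.0, 0.0), subgradient = b - a^T x = 18.0
  y^{k+1} = 0.0 + 0.2*18.0 = 3.6
Step 2: y^k = 3.6, reduced costs: (-18.6, 0.6)
  x^k = (8.0, 0.0), subgradient = b - a^T x = -30.0
  y^{k+1} = 3.6 + 0.2*-30.0 = -2.4
Step 3: y^k = -2.4, reduced costs: (17.4, 24.6)
  x^k = (0.0, 0.0), subgradient = b - a^T x = 18.0
  y^{k+1} = -2.4 + 0.2*18.0 = 1.2
Dual objective at y_3 = 1.2: reduced costs (-4.2, 10.2), box minimizer x = (8.0, 0.0)
g(y_3) = b*y + (c1 - a1*y)*x1 + (c2 - a2*y)*x2 = 18*1.2 + (-4.2)*8.0 + 10.2*0.0 = 21.6 - 33.6 + 0.0 = -12.0


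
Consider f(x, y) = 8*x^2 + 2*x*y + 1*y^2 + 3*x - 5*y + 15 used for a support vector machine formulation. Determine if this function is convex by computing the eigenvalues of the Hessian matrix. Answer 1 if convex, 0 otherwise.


The Hessian of f(x,y) = 8*x^2 + 2*x*y + 1*y^2 + 3*x - 5*y + 15 is:
H = [[16, 2], [2, 2]]
Trace = 16 + 2 = 18
Determinant = 16*2 - (2)^2 = 28
Discriminant = (18)^2 - 4*28 = 212.0
Eigenvalues: lambda_1 = 1.7199, lambda_2 = 16.2801
The function is convex.

1


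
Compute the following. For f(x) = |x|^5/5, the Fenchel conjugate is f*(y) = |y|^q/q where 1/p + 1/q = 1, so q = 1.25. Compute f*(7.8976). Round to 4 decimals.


The conjugate exponent q satisfies 1/p + 1/q = 1.
p = 5, so q = 5/(5 - 1) = 1.25
|y|^q = 7.8976^1.25 = 13.2394
f*(7.8976) = 13.2394 / 1.25 = 10.5915


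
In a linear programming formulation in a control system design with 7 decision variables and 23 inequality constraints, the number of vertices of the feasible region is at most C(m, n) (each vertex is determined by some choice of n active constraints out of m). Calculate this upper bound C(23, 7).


Each vertex corresponds to some choice of n active constraints out of m, so the number of vertices is at most C(m, n) = m! / (n!(m-n)!).
m = 23, n = 7
Numerator: 23 * 22 * 21 * 20 * 19 * 18 * 17
Denominator: 7! = 5040
C(23, 7) = 245157


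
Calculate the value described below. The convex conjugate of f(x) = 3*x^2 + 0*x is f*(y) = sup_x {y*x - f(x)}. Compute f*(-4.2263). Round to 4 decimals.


f*(y) = sup_x {y*x - a*x^2 - b*x} = sup_x {(y-b)*x - a*x^2}
FOC: (y - b) - 2a*x = 0 => x* = (y - b)/(2a)
x* = (-4.2263 - 0)/(2*3) = -0.7044
f*(-4.2263) = (y-b)^2/(4a) = (-4.2263 - 0)^2/(4*3)
= 17.8616/12 = 1.4885


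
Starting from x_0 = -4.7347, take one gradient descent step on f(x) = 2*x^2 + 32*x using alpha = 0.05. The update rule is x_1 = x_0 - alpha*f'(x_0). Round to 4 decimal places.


We compute the gradient at x_0 and apply the update.
f'(x) = 4*x + 32
f'(-4.7347) = 4*-4.7347 + 32 = 13.0612
x_1 = -4.7347 - 0.05*13.0612 = -5.3878


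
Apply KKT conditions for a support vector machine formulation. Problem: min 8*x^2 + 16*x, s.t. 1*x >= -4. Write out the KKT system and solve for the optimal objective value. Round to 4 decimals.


Step 1: Try lambda = 0 (constraint inactive).
Stationarity: 2*8*x + 16 = 0
x* = -16/(2*8) = -1.0
Check constraint: 1*-1.0 = -1.0 >= -4 -- satisfied.
Step 2: Compute optimal value.
f(x*) = 8*(-1.0)^2 + 16*(-1.0) = -8.0


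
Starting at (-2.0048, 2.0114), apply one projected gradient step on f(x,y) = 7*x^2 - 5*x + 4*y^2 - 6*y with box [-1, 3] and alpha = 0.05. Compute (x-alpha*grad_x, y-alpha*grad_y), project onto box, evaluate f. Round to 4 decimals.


Step 1: Compute gradient at (-2.0048, 2.0114).
grad_x = 2*7*-2.0048 - 5 = -33.0672
grad_y = 2*4*2.0114 - 6 = 10.0912
Step 2: Gradient step.
x_raw = -2.0048 - 0.05*-33.0672 = -0.3514
y_raw = 2.0114 - 0.05*10.0912 = 1.5068
Step 3: Project onto [-1, 3].
x_proj = clip(-0.3514) = -0.3514
y_proj = clip(1.5068) = 1.5068
Step 4: Evaluate f.
f(-0.3514, 1.5068) = 2.663


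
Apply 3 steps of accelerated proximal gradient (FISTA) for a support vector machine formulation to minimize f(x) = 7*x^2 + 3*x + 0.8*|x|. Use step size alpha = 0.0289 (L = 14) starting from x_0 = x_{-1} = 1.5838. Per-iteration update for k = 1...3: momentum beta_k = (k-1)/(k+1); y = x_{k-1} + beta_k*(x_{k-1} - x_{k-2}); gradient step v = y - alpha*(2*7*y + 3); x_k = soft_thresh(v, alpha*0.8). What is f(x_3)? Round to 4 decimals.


FISTA on f(x) = 7*x^2 + 3*x + 0.8*|x|
L = 14, alpha = 0.0289
Iteration 1: beta = 0.0, y = 1.5838 + 0.0*(1.5838 - 1.5838) = 1.5838
  grad(y) = 25.1732, v = y - alpha*grad = 0.8563
  prox(v) = soft_thresh(0.8563, 0.0231) = 0.8332
Iteration 2: beta = 0.3333, y = 0.8332 + 0.3333*(0.8332 - 1.5838) = 0.583
  grad(y) = 11.1615, v = y - alpha*grad = 0.2604
  prox(v) = soft_thresh(0.2604, 0.0231) = 0.2373
Iteration 3: beta = 0.5, y = 0.2373 + 0.5*(0.2373 - 0.8332) = -0.0607
  grad(y) = 2.1506, v = y - alpha*grad = -0.1228
  prox(v) = soft_thresh(-0.1228, 0.0231) = -0.0997
f(x_3) = 7*(-0.0997)^2 + 3*(-0.0997) + 0.8*|-0.0997| = -0.1498


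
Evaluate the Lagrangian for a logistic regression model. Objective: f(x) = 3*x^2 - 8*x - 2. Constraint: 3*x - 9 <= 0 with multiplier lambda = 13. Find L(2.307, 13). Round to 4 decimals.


Step 1: Evaluate f(x).
f(2.307) = 3*2.307^2 - 8*2.307 - 2 = -4.4893
Step 2: Evaluate g(x).
g(2.307) = 3*2.307 - 9 = -2.079
Step 3: Compute Lagrangian.
L = -4.4893 + 13*-2.079 = -31.5163


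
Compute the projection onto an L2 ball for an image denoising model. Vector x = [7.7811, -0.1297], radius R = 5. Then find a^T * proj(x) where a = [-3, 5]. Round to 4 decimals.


Step 1: Compute ||x|| (intermediates to 6 decimals).
||x|| = sqrt(7.7811^2 + (-0.1297)^2) = 7.782181
Step 2: Project.
Since ||x|| > R, scale = R/||x|| = 5/7.782181 = 0.642493, proj(x) = scale * x
proj(x) = [4.999302, -0.083331]
Step 3: Dot product.
a^T * proj(x) = -3*4.999302 + 5*(-0.083331) = -15.4146


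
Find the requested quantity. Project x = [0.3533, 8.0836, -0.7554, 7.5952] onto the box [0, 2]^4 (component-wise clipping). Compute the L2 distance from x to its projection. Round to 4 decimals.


Project each component onto [0, 2].
clip(0.3533) = 0.3533, clip(8.0836) = 2.0, clip(-0.7554) = 0.0, clip(7.5952) = 2.0
Projection = [0.3533, 2.0, 0.0, 2.0]
Squared diffs: [0.0, 37.0102, 0.5706, 31.3063]
Distance = sqrt(68.8871) = 8.2998


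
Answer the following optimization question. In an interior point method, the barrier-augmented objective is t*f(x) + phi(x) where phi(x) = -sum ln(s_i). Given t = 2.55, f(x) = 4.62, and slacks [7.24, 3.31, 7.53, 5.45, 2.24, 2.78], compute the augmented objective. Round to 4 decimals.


Step 1: Compute log-barrier.
ln values: [1.9796, 1.1969, 2.0189, 1.6956, 0.8065, 1.0225]
phi = -(1.9796 + 1.1969 + 2.0189 + 1.6956 + 0.8065 + 1.0225) = -8.72
Step 2: Compute augmented objective.
t*f(x) = 2.55*4.62 = 11.781
Total = 11.781 - 8.72 = 3.061


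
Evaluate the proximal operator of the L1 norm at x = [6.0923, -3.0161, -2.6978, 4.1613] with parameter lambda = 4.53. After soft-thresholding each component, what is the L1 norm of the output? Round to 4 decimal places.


Soft-thresholding with lambda = 4.53:
prox(6.0923) = sign(6.0923)*max(|6.0923| - 4.53, 0) = 1.5623
prox(-3.0161) = sign(-3.0161)*max(|-3.0161| - 4.53, 0) = 0.0
prox(-2.6978) = sign(-2.6978)*max(|-2.6978| - 4.53, 0) = 0.0
prox(4.1613) = sign(4.1613)*max(|4.1613| - 4.53, 0) = 0.0
prox(x) = [1.5623, 0.0, 0.0, 0.0]
||prox(x)||_1 = 1.5623 + 0.0 + 0.0 + 0.0 = 1.5623


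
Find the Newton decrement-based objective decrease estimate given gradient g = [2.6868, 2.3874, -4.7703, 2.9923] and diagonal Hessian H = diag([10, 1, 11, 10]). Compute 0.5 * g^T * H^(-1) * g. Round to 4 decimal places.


Step 1: H is diagonal, so H^(-1) * g = [0.2687, 2.3874, -0.4337, 0.2992].
Step 2: g^T H^(-1) g = sum_i g_i^2 / H_ii
  = (2.6868)^2/10 + (2.3874)^2/1 + (-4.7703)^2/11 + (2.9923)^2/10
  = 0.7219 + 5.6997 + 2.0687 + 0.8954 = 9.3857
Step 3: Objective decrease = 0.5 * g^T H^(-1) g = 4.6928


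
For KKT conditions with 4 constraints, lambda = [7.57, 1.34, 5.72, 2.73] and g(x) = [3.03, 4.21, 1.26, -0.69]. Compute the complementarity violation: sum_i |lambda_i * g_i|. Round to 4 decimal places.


KKT complementary slackness check:
lambda_1 * g_1 = 7.57 * 3.03 = 22.9371
lambda_2 * g_2 = 1.34 * 4.21 = 5.6414
lambda_3 * g_3 = 5.72 * 1.26 = 7.2072
lambda_4 * g_4 = 2.73 * -0.69 = -1.8837
Total violation = 22.9371 + 5.6414 + 7.2072 + 1.8837 = 37.6694


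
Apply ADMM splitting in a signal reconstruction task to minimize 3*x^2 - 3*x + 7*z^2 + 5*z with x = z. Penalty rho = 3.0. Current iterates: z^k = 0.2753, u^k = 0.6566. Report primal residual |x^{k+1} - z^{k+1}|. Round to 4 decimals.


ADMM iteration with rho = 3.0, z^k = 0.2753, u^k = 0.6566
Step 1: x-update.
Minimize 3*x^2 - 3*x + (3.0/2)*(x - 0.2753 + 0.6566)^2
FOC: (2*3 + 3.0)*x = 3 + 3.0*(0.2753 - 0.6566)
x^{k+1} = 0.2062
Step 2: z-update.
Minimize 7*z^2 + 5*z + (3.0/2)*(0.2062 - z + 0.6566)^2
FOC: (2*7 + 3.0)*z = -5 + 3.0*(0.2062 + 0.6566)
z^{k+1} = -0.1419
Step 3: u-update.
u^{k+1} = 0.6566 + 0.2062 + 0.1419 = 1.0047
Step 4: Primal residual = |0.2062 + 0.1419| = 0.3481


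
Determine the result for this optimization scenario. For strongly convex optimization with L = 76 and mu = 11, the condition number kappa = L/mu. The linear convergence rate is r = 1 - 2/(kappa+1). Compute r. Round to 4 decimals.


Step 1: Compute the condition number.
kappa = L/mu = 76/11 = 6.9091
Step 2: Compute the convergence rate.
r = 1 - 2/(kappa + 1) = 1 - 2*mu/(L + mu) = (L - mu)/(L + mu) = 65/87 = 0.7471


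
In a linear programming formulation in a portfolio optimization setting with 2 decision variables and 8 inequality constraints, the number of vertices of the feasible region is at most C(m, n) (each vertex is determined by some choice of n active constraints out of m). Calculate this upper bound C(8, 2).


Each vertex corresponds to some choice of n active constraints out of m, so the number of vertices is at most C(m, n) = m! / (n!(m-n)!).
m = 8, n = 2
Numerator: 8 * 7
Denominator: 2! = 2
C(8, 2) = 28
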